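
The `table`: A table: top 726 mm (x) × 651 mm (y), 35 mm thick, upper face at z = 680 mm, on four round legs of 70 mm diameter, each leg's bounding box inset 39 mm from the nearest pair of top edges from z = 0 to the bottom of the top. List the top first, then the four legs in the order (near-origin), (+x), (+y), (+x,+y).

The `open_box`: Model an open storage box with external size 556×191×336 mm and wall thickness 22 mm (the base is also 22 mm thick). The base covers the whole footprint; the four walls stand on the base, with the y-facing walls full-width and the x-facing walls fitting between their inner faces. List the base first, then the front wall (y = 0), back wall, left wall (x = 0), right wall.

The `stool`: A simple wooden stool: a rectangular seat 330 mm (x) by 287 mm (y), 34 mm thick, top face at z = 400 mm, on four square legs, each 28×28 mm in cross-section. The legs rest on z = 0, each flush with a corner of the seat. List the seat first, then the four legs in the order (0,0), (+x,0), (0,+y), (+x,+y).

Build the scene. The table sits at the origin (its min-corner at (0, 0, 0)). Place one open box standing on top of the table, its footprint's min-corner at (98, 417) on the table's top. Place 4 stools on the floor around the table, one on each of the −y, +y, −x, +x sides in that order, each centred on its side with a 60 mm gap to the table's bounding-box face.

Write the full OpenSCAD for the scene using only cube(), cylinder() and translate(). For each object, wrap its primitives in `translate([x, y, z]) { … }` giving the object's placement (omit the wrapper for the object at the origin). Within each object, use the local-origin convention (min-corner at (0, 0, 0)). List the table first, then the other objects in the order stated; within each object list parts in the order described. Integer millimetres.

translate([0, 0, 645]) cube([726, 651, 35]);
translate([74, 74, 0]) cylinder(h = 645, r = 35);
translate([652, 74, 0]) cylinder(h = 645, r = 35);
translate([74, 577, 0]) cylinder(h = 645, r = 35);
translate([652, 577, 0]) cylinder(h = 645, r = 35);
translate([98, 417, 680]) {
  cube([556, 191, 22]);
  translate([0, 0, 22]) cube([556, 22, 314]);
  translate([0, 169, 22]) cube([556, 22, 314]);
  translate([0, 22, 22]) cube([22, 147, 314]);
  translate([534, 22, 22]) cube([22, 147, 314]);
}
translate([198, -347, 0]) {
  translate([0, 0, 366]) cube([330, 287, 34]);
  cube([28, 28, 366]);
  translate([302, 0, 0]) cube([28, 28, 366]);
  translate([0, 259, 0]) cube([28, 28, 366]);
  translate([302, 259, 0]) cube([28, 28, 366]);
}
translate([198, 711, 0]) {
  translate([0, 0, 366]) cube([330, 287, 34]);
  cube([28, 28, 366]);
  translate([302, 0, 0]) cube([28, 28, 366]);
  translate([0, 259, 0]) cube([28, 28, 366]);
  translate([302, 259, 0]) cube([28, 28, 366]);
}
translate([-390, 182, 0]) {
  translate([0, 0, 366]) cube([330, 287, 34]);
  cube([28, 28, 366]);
  translate([302, 0, 0]) cube([28, 28, 366]);
  translate([0, 259, 0]) cube([28, 28, 366]);
  translate([302, 259, 0]) cube([28, 28, 366]);
}
translate([786, 182, 0]) {
  translate([0, 0, 366]) cube([330, 287, 34]);
  cube([28, 28, 366]);
  translate([302, 0, 0]) cube([28, 28, 366]);
  translate([0, 259, 0]) cube([28, 28, 366]);
  translate([302, 259, 0]) cube([28, 28, 366]);
}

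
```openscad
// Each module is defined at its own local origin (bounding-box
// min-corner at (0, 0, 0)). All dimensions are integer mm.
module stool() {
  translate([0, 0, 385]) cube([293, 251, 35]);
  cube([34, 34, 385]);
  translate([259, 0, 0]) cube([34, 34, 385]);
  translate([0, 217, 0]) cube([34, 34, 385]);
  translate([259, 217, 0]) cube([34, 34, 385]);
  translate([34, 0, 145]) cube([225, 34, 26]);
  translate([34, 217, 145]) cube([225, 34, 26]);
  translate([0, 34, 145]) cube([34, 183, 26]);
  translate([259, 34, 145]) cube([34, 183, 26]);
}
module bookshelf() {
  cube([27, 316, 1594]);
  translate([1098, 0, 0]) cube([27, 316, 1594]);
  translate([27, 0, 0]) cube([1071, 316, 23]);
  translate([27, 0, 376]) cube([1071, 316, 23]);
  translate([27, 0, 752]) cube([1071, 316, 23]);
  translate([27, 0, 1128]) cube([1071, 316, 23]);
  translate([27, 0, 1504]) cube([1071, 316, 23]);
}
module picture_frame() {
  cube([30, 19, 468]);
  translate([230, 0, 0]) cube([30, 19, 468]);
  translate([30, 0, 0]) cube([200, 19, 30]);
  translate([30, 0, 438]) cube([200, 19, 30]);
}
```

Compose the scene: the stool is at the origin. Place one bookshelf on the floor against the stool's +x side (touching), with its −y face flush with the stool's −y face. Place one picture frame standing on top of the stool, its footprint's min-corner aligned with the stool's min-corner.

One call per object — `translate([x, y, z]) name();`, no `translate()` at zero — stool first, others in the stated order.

stool();
translate([293, 0, 0]) bookshelf();
translate([0, 0, 420]) picture_frame();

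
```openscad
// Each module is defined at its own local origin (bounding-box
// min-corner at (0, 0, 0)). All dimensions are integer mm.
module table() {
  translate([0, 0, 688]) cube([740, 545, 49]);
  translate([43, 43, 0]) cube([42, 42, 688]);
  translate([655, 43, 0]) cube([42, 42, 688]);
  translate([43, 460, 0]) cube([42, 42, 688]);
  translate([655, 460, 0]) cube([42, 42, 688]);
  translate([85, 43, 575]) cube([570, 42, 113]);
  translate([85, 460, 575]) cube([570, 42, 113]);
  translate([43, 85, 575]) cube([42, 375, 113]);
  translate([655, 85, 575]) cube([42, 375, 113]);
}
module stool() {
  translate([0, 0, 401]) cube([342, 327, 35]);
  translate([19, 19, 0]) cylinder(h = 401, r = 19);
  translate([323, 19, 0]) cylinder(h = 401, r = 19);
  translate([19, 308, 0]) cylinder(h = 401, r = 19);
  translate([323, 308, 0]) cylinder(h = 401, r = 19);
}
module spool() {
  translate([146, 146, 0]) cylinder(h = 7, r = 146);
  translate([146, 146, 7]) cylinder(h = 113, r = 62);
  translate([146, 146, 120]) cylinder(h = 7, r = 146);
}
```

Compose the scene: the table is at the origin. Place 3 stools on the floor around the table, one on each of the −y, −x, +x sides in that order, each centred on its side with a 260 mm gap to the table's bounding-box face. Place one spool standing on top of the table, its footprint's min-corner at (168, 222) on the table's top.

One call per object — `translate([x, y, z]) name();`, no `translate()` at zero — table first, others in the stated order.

table();
translate([199, -587, 0]) stool();
translate([-602, 109, 0]) stool();
translate([1000, 109, 0]) stool();
translate([168, 222, 737]) spool();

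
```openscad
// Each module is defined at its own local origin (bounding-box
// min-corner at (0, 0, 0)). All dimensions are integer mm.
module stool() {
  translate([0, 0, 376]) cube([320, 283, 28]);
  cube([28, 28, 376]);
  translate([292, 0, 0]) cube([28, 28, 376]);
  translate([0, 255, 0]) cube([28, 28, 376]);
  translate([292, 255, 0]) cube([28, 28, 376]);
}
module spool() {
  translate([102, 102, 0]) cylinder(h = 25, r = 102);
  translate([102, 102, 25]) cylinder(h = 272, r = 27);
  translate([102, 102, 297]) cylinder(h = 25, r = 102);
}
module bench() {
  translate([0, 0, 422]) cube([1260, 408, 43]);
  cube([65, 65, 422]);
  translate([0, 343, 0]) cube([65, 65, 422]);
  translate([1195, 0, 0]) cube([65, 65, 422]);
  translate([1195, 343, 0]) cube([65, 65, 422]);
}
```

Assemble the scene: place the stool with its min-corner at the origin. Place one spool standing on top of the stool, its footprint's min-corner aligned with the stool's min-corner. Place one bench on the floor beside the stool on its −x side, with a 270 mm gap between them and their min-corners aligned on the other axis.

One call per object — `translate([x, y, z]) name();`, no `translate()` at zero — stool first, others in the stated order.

stool();
translate([0, 0, 404]) spool();
translate([-1530, 0, 0]) bench();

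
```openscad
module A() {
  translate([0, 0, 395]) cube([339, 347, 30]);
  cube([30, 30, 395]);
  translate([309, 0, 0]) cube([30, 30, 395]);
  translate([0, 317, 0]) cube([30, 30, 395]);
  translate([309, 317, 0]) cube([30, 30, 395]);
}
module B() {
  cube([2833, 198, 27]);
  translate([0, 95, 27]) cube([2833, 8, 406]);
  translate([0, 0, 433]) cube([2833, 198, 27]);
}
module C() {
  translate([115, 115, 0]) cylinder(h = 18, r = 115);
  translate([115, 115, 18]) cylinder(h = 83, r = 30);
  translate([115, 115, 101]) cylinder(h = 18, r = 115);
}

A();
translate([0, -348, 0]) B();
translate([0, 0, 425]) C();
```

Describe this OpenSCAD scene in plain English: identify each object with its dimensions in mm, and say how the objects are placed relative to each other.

A is a four-legged stool. The seat is a 339×347×30 mm slab whose top surface is at z = 425 mm; four square legs, each 30×30 mm in cross-section, run from the floor (z = 0) to the underside of the seat, each flush with a corner of the seat.

B is an I-beam lying along x, 2833 mm long. Overall section height 460 mm. Two flanges 198 mm wide (y) and 27 mm thick, one on the floor and one at the top; a web 8 mm thick runs between them, centred on the flange width.

C is a spool: two coaxial disc flanges of radius 115 mm and thickness 18 mm, joined by a core cylinder of radius 30 mm and height 83 mm. The lower flange rests on z = 0 and the three cylinders share a vertical axis.

The I-beam is on the floor beside the stool on its −y side. The spool is on top of the stool.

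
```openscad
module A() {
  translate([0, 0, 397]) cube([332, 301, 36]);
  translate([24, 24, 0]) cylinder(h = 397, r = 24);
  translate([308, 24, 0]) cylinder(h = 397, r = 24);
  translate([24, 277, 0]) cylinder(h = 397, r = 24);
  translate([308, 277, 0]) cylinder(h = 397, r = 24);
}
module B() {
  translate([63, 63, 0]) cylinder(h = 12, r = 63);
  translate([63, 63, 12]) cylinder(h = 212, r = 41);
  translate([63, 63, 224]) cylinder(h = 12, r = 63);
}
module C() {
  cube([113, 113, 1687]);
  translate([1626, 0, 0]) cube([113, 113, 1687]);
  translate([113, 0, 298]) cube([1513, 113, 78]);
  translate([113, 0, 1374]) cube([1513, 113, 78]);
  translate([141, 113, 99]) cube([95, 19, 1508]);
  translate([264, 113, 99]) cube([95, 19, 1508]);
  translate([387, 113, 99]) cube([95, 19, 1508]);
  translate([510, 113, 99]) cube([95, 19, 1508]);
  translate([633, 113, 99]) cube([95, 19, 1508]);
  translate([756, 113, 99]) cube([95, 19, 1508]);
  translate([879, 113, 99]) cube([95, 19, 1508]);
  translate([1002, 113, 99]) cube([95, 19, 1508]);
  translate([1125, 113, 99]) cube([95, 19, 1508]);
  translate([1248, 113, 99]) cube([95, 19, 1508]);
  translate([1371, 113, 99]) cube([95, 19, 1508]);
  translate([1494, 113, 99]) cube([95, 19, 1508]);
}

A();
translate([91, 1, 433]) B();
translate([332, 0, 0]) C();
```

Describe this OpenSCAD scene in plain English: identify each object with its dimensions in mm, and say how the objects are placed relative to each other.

A is a four-legged stool. The seat is a 332×301×36 mm slab whose top surface is at z = 433 mm; four round legs, each 48 mm in diameter, run from the floor (z = 0) to the underside of the seat, each leg's axis is inset half a diameter from the nearest pair of seat edges (so the leg's bounding box is flush with the corner).

B is a spool: two coaxial disc flanges of radius 63 mm and thickness 12 mm, joined by a core cylinder of radius 41 mm and height 212 mm. The lower flange rests on z = 0 and the three cylinders share a vertical axis.

C is a fence section. Two 113×113 mm posts, 1687 mm tall, stand on the floor with a clear span of 1513 mm between their inner faces. Two horizontal rails of 113×78 mm section span the gap between the posts with their undersides at z = 298 mm and z = 1374 mm, flush with the posts' −y face. 12 pickets, each 95 mm wide, 19 mm thick and 1508 mm tall, are fixed to the +y face of the rails with their bottoms at z = 99 mm, evenly spaced across the span with equal gaps (rounded down to the nearest mm) at the −x end and between each pair — any rounding remainder accumulates at the +x end.

The spool is on top of the stool. The fence section is against the stool's +x side, with their −y faces flush.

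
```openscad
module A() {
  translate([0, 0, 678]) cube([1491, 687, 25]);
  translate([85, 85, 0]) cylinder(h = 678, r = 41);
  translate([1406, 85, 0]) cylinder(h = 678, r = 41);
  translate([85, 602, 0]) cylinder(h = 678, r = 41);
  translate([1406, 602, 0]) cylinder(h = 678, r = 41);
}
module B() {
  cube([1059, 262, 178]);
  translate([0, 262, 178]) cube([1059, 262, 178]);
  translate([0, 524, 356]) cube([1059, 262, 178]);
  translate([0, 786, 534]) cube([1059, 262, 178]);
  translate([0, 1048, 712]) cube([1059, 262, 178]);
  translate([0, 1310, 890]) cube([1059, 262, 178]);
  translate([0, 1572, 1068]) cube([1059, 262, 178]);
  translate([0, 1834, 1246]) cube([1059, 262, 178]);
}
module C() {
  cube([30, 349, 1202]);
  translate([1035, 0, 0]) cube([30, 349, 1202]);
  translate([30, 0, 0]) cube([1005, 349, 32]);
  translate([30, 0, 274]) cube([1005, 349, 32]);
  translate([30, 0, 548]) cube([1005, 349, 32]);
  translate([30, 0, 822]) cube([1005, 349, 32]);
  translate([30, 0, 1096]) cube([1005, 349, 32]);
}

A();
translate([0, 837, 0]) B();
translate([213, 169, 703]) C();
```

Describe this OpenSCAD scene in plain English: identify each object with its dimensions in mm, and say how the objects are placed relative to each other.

A is a table with a 1491×687 mm rectangular top, 25 mm thick, top surface at z = 703 mm, supported by four round legs of 82 mm diameter, each leg's bounding box inset 44 mm from the nearest pair of top edges, running from the floor.

B is a straight staircase of 8 solid steps. Each step is 1059 mm wide (x), 262 mm deep (y, the going) and 178 mm tall (the rise). The first step rests on the floor; each subsequent step sits one going further in +y and one rise higher in +z, directly behind and above the previous step with no overlap.

C is a bookshelf 1065 mm wide overall, 349 mm deep and 1202 mm tall. The two sides are 30 mm thick vertical panels. 5 horizontal shelves of 32 mm thickness span between the inner faces of the sides; the lowest shelf sits on the floor and shelves are stacked with a clear vertical gap of 242 mm between each pair.

The staircase is on the floor beside the table on its +y side. The bookshelf is on top of the table, centred.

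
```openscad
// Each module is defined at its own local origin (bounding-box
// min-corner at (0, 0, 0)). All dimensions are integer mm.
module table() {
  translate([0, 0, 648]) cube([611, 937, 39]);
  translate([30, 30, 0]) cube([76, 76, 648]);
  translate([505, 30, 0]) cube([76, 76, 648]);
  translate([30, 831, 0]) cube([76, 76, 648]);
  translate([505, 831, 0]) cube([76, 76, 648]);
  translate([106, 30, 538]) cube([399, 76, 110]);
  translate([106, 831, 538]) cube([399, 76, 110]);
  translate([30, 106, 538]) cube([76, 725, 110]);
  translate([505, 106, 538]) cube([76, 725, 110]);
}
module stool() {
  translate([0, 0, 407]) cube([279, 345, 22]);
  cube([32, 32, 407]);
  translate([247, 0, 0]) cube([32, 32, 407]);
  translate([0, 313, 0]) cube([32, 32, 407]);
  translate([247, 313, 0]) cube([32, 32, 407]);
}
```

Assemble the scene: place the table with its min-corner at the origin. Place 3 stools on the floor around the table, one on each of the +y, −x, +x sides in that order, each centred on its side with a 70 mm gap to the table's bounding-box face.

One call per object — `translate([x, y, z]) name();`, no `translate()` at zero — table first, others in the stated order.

table();
translate([166, 1007, 0]) stool();
translate([-349, 296, 0]) stool();
translate([681, 296, 0]) stool();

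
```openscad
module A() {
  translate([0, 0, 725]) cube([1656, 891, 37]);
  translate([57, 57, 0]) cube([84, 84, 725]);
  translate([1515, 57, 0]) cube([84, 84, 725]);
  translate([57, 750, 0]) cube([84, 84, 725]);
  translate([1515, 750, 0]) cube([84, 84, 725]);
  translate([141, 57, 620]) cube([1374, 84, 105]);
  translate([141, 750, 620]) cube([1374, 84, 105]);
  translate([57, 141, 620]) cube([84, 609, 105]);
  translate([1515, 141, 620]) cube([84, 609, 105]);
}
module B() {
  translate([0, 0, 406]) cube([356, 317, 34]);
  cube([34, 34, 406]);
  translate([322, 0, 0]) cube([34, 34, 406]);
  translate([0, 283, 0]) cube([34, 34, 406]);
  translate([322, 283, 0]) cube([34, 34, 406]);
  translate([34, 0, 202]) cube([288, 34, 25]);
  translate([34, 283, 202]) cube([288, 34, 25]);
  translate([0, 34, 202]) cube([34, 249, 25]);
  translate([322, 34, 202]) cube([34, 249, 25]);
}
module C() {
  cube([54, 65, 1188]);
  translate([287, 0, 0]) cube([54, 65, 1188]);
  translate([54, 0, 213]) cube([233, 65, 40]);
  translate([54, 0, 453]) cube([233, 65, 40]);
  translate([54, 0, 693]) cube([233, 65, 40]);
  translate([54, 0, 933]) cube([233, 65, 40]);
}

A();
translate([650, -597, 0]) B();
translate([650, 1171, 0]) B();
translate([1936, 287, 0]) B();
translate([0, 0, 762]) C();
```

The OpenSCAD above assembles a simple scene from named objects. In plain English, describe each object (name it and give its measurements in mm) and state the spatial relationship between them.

A is a table with a 1656×891 mm rectangular top, 37 mm thick, top surface at z = 762 mm, supported by four 84×84 mm square legs, each inset 57 mm from the nearest pair of top edges, running from the floor. Four apron rails, 84 mm thick and 105 mm tall, run between adjacent legs with their top edges flush with the underside of the top and their outer faces flush with the legs' outer faces.

B is a simple wooden stool: a rectangular seat 356 mm (x) by 317 mm (y), 34 mm thick, top face at z = 440 mm, on four square legs, each 34×34 mm in cross-section. The legs rest on z = 0, each flush with a corner of the seat. Four stretchers, 34 mm wide and 25 mm tall, connect adjacent legs with their undersides at z = 202 mm, each running between the inner faces of the legs it joins and aligned with the legs' outer faces on the other axis.

C is a wooden ladder with two side rails of 54×65 mm section and 1188 mm height, set 341 mm apart overall. Between them run 4 rectangular rungs (65 mm deep, 40 mm thick), front faces flush with the rails' −y face. The bottom of the first rung is 213 mm above the floor and each subsequent rung is 240 mm higher than the one below.

Three stools sit around the table at the −y, +y, +x sides. The ladder is on top of the table.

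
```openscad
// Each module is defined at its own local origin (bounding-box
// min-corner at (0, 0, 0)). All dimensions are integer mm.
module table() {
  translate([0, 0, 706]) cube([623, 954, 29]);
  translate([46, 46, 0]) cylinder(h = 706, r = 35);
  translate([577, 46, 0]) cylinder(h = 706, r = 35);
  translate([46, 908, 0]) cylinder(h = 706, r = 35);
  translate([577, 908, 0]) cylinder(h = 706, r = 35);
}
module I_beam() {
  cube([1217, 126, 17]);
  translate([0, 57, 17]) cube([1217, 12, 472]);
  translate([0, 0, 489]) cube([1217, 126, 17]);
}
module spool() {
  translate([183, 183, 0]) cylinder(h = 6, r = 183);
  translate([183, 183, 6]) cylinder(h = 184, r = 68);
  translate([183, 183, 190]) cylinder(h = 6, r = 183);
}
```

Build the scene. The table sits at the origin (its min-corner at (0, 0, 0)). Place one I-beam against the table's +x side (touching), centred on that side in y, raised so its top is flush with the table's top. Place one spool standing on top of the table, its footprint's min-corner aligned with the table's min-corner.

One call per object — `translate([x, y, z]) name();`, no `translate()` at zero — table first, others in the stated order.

table();
translate([623, 414, 229]) I_beam();
translate([0, 0, 735]) spool();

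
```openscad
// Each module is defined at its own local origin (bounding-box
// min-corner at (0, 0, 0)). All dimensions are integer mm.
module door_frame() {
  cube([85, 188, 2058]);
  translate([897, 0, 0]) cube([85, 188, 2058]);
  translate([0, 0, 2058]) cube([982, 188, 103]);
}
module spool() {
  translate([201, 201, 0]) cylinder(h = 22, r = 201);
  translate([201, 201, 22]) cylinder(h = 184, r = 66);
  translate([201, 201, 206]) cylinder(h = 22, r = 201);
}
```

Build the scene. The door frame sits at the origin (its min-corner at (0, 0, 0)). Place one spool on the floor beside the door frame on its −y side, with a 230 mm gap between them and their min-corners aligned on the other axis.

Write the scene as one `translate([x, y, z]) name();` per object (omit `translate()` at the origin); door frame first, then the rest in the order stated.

door_frame();
translate([0, -632, 0]) spool();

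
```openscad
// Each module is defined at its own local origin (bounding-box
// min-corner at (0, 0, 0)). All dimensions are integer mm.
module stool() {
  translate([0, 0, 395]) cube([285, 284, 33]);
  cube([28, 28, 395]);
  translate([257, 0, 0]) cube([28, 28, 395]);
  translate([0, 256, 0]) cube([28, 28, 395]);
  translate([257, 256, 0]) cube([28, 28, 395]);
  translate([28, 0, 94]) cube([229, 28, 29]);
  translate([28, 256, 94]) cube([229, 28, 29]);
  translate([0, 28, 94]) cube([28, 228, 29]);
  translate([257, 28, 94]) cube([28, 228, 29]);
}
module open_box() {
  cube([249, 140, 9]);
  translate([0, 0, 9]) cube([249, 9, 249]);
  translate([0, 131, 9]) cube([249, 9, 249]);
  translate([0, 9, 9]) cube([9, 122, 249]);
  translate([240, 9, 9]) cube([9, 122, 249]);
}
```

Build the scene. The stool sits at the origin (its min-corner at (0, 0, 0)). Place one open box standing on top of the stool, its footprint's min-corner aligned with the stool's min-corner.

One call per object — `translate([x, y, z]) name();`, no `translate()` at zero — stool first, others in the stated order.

stool();
translate([0, 0, 428]) open_box();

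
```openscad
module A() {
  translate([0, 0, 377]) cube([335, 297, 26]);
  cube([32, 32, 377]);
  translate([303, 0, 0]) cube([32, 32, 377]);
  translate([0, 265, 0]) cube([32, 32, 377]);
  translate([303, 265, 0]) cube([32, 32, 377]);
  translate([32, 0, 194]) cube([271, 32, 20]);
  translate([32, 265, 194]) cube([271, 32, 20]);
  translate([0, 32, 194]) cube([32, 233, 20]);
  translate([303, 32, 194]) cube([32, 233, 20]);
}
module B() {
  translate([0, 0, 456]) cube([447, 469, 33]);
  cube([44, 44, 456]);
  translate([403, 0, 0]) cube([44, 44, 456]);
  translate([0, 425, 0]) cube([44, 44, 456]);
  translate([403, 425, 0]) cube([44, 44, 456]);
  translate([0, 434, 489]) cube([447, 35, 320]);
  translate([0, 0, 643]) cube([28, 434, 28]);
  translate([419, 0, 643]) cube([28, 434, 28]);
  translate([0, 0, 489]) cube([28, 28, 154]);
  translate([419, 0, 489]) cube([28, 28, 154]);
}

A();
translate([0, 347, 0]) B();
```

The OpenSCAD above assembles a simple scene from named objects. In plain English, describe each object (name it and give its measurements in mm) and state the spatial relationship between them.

A is a four-legged stool. The seat is 335×297 mm, 26 mm thick, top at z = 403 mm. It stands on four square legs, each 32×32 mm in cross-section, from z = 0 to the seat underside, each flush with a corner of the seat. Four stretchers, 32 mm wide and 20 mm tall, connect adjacent legs with their undersides at z = 194 mm, each running between the inner faces of the legs it joins and aligned with the legs' outer faces on the other axis.

B is a chair. The seat is a 447×469×33 mm slab with its top at z = 489 mm, on four 44×44 mm corner legs (flush with the seat edges, standing on z = 0). A flat backrest 35 mm thick, 320 mm tall, spans the full seat width and rises from the seat top along its +y edge, rear face flush with the rear of the seat. Two armrests of 28×28 mm section run along each side from the seat's front edge to the front of the backrest, top faces 182 mm above the seat top and outer faces flush with the seat's x-edges; a 28×28 mm post under the front of each armrest stands on the seat at the front corner.

The chair is on the floor beside the stool on its +y side.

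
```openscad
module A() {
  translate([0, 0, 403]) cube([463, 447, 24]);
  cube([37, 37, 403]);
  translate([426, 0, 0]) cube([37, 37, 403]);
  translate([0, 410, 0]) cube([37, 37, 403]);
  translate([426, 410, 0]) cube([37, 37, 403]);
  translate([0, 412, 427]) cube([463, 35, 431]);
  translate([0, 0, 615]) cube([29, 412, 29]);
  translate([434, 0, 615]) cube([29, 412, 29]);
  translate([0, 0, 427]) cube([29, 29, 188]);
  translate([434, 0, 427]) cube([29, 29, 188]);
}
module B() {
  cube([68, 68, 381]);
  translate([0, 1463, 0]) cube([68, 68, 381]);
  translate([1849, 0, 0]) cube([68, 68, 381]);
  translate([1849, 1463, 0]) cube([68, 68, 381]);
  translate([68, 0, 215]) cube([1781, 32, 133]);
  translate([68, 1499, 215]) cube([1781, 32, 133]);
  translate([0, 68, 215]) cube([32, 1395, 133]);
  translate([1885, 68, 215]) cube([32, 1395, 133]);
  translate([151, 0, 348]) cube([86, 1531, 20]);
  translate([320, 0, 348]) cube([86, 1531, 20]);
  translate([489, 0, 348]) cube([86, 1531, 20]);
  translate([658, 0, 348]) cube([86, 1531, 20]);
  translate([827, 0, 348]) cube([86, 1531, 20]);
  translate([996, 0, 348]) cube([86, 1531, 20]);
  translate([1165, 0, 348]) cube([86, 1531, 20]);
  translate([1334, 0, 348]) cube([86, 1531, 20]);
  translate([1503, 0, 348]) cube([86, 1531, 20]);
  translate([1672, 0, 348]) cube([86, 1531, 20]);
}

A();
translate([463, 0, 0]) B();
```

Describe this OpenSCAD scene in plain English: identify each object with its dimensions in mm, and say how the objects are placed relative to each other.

A is a chair. The seat is a 463×447×24 mm slab with its top at z = 427 mm, on four 37×37 mm corner legs (flush with the seat edges, standing on z = 0). A flat backrest 35 mm thick, 431 mm tall, spans the full seat width and rises from the seat top along its +y edge, rear face flush with the rear of the seat. Two armrests of 29×29 mm section run along each side from the seat's front edge to the front of the backrest, top faces 217 mm above the seat top and outer faces flush with the seat's x-edges; a 29×29 mm post under the front of each armrest stands on the seat at the front corner.

B is a bed frame 1917 mm long (x) by 1531 mm wide (y). Four 68×68 mm corner posts, 381 mm tall, at the corners of the footprint. Four rails of 32 mm thickness and 133 mm height run between adjacent posts with their undersides at z = 215 mm, their outer faces flush with the outside of the frame (the two x-running rails run between the posts' inner faces; the two y-running rails run between the posts' inner faces). 10 slats, each 86 mm wide (x) and 20 mm thick, lie across the top of the two x-running rails, running the full 1531 mm width of the frame in y; the slats are evenly spaced along x between the inner faces of the end posts with equal gaps (rounded down to the nearest mm) at the −x end and between each pair — any rounding remainder accumulates at the +x end.

The bed frame is against the chair's +x side, with their −y faces flush.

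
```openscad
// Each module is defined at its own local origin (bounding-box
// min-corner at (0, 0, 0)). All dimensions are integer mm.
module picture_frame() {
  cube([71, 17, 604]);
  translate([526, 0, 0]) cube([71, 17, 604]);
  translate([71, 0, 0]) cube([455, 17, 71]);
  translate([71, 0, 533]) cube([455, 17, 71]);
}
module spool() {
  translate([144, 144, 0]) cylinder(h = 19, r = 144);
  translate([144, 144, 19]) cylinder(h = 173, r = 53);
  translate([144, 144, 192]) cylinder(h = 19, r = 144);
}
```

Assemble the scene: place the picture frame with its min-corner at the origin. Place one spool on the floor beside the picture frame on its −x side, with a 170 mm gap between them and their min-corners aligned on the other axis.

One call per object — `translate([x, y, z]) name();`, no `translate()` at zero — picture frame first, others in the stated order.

picture_frame();
translate([-458, 0, 0]) spool();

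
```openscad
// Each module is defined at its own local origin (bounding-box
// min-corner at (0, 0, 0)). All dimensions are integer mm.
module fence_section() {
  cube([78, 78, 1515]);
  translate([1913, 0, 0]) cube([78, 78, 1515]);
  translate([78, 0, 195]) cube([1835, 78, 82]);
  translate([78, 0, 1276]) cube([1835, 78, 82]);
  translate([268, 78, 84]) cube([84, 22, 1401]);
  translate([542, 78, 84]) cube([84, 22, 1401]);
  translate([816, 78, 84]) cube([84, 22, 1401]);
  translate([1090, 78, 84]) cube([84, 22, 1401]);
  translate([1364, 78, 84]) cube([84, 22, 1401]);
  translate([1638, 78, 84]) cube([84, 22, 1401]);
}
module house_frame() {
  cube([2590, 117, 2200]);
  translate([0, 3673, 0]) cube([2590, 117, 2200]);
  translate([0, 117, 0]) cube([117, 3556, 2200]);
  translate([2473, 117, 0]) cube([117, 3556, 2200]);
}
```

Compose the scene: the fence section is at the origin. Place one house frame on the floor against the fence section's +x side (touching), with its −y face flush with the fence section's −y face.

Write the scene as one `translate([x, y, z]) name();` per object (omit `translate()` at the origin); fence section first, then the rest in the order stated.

fence_section();
translate([1991, 0, 0]) house_frame();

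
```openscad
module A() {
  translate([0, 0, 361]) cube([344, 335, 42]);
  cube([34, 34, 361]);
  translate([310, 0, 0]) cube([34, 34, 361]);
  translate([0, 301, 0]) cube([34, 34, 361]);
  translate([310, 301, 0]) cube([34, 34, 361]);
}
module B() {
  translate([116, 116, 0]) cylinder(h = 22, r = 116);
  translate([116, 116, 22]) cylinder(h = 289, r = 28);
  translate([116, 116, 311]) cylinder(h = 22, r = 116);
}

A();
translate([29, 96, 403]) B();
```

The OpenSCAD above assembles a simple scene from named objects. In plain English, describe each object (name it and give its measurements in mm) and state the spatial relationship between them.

A is a simple wooden stool: a rectangular seat 344 mm (x) by 335 mm (y), 42 mm thick, top face at z = 403 mm, on four square legs, each 34×34 mm in cross-section. The legs rest on z = 0, each flush with a corner of the seat.

B is a spool: two coaxial disc flanges of radius 116 mm and thickness 22 mm, joined by a core cylinder of radius 28 mm and height 289 mm. The lower flange rests on z = 0 and the three cylinders share a vertical axis.

The spool is on top of the stool.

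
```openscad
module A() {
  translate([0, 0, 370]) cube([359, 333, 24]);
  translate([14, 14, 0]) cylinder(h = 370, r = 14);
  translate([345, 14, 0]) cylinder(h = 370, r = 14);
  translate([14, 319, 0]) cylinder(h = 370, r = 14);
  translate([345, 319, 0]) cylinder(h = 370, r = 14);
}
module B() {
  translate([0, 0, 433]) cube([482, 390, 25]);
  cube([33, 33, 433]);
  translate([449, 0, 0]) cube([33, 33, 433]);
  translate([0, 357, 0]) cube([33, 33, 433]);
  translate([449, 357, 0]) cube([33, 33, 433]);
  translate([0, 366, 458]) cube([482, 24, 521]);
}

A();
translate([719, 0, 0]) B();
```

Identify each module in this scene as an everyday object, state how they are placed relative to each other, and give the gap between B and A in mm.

The chair's nearest face is 360 mm from the stool's +x face.

A is a stool. B is a chair. The chair is on the floor beside the stool on its +x side. The gap between the chair and the stool is 360 mm.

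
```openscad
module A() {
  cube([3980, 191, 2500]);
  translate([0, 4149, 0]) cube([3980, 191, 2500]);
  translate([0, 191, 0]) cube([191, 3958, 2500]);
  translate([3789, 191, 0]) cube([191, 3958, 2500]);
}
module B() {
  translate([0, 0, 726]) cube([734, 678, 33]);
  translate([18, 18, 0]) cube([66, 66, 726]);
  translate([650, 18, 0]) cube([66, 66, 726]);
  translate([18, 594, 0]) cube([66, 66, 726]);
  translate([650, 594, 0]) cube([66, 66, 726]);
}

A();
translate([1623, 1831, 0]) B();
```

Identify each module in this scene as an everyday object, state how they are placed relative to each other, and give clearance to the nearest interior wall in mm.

Clearances: x = 1432, y = 1640; minimum 1432 mm.

A is a house frame. B is a table. The table sits inside the house frame, centred. The clearance to the nearest interior wall is 1432 mm.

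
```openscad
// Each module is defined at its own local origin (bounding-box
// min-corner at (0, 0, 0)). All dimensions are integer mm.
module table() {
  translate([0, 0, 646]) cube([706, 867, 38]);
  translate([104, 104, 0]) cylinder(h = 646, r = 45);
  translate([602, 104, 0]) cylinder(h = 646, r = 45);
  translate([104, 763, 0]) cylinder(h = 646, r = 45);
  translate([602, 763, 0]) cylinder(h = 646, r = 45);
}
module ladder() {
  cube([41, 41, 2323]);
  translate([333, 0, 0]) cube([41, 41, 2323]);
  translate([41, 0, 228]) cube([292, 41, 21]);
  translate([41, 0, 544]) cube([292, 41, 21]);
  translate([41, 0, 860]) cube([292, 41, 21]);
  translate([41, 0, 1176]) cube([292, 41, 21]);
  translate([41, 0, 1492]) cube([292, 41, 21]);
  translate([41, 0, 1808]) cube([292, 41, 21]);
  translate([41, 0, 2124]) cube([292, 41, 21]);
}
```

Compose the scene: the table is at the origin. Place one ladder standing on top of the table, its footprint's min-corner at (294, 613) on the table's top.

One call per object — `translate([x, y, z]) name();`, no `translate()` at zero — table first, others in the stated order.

table();
translate([294, 613, 684]) ladder();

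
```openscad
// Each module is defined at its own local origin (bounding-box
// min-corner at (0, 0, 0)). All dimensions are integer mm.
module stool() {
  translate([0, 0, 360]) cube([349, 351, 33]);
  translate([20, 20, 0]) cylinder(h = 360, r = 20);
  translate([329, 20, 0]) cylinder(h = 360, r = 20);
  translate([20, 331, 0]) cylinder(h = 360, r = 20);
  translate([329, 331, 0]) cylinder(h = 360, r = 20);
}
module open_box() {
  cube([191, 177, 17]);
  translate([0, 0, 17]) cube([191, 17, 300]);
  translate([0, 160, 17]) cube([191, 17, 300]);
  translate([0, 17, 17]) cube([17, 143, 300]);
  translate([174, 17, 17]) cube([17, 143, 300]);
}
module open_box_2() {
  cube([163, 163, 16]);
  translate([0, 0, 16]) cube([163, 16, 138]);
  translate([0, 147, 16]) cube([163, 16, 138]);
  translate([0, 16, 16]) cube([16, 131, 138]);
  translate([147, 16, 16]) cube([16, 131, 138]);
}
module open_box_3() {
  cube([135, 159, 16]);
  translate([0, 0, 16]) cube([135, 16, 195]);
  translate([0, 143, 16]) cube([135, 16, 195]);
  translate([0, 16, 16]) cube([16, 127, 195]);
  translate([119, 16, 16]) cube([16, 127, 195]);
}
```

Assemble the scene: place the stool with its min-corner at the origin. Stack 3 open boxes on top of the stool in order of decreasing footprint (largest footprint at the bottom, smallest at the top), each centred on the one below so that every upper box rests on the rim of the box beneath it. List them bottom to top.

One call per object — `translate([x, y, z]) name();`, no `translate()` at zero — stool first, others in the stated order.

stool();
translate([79, 87, 393]) open_box();
translate([93, 94, 710]) open_box_2();
translate([107, 96, 864]) open_box_3();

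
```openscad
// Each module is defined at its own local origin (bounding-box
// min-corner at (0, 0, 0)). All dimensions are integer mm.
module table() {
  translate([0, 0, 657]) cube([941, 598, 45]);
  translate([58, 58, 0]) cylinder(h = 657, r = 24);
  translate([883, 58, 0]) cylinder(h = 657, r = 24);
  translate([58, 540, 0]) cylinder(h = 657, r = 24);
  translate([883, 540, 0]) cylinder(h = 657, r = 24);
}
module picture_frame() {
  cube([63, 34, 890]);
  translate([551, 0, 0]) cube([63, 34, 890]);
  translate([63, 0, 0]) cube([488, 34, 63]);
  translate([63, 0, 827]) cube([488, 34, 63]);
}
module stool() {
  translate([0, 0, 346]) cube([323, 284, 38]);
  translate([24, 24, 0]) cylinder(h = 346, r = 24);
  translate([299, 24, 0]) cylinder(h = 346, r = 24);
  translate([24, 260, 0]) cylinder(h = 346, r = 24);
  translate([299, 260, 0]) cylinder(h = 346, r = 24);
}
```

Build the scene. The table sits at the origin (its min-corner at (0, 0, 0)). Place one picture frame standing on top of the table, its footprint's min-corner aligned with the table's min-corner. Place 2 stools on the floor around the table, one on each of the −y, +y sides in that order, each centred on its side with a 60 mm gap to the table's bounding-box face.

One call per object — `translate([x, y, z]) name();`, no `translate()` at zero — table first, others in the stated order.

table();
translate([0, 0, 702]) picture_frame();
translate([309, -344, 0]) stool();
translate([309, 658, 0]) stool();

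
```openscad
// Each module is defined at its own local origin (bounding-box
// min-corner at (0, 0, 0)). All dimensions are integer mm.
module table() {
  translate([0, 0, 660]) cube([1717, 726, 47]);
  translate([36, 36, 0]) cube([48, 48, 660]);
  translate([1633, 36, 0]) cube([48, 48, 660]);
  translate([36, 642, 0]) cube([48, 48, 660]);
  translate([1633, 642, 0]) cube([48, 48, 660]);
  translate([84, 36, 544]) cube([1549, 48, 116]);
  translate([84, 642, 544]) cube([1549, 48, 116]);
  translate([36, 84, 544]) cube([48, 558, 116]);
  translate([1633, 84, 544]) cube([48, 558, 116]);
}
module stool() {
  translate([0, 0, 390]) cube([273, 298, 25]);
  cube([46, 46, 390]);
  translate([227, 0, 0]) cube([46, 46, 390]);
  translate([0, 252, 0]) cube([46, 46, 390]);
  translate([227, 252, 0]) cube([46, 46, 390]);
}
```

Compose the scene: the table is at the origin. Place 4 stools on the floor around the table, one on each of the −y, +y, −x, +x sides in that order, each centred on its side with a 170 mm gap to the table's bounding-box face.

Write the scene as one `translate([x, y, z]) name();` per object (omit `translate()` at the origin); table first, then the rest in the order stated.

table();
translate([722, -468, 0]) stool();
translate([722, 896, 0]) stool();
translate([-443, 214, 0]) stool();
translate([1887, 214, 0]) stool();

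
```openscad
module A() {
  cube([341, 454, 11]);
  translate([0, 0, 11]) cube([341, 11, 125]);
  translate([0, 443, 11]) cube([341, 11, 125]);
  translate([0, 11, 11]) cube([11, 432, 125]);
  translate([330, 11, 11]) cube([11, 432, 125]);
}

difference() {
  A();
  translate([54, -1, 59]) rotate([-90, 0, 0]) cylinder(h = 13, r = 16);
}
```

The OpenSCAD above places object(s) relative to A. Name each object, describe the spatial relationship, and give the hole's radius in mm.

A is an open box. The open box has a circular hole through its front wall. The hole's radius is 16 mm.

The subtracted cylinder has r = 16 mm.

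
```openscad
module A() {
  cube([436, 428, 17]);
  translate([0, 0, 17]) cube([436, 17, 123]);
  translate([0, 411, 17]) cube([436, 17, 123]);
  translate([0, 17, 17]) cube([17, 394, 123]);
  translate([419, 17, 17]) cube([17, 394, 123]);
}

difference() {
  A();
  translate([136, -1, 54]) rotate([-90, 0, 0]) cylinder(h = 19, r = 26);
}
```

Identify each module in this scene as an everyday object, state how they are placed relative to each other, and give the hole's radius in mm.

The subtracted cylinder has r = 26 mm.

A is an open box. The open box has a circular hole through its front wall. The hole's radius is 26 mm.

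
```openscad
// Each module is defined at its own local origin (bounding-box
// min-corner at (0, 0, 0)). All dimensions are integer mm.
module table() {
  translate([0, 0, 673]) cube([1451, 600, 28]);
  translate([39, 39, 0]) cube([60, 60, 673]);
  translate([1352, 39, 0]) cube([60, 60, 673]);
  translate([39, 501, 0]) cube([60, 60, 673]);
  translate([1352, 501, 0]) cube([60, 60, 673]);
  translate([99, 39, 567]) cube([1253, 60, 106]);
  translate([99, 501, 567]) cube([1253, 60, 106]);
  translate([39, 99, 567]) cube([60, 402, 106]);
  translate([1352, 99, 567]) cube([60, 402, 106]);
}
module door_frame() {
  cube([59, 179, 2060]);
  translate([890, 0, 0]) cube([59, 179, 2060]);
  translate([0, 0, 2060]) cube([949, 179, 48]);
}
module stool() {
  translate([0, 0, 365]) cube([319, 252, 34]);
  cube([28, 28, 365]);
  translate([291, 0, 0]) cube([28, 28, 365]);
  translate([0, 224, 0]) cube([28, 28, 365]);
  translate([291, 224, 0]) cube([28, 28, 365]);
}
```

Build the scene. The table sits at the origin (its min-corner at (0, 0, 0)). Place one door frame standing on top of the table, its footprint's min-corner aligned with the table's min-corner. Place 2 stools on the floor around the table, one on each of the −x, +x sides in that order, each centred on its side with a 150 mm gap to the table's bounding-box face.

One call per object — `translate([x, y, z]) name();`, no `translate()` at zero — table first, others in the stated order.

table();
translate([0, 0, 701]) door_frame();
translate([-469, 174, 0]) stool();
translate([1601, 174, 0]) stool();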